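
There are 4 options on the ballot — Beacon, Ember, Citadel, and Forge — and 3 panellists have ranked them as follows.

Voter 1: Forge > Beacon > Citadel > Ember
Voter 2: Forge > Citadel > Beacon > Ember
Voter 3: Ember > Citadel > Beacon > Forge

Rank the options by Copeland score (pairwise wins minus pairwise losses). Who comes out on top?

Pairwise results:
  Beacon vs Ember: Beacon wins 2–1.
  Beacon vs Citadel: Citadel wins 2–1.
  Beacon vs Forge: Forge wins 2–1.
  Ember vs Citadel: Citadel wins 2–1.
  Ember vs Forge: Forge wins 2–1.
  Citadel vs Forge: Forge wins 2–1.
Copeland scores (wins − losses):
  Beacon: 1 − 2 = -1
  Ember: 0 − 3 = -3
  Citadel: 2 − 1 = 1
  Forge: 3 − 0 = 3
Forge has the best Copeland score.

Forge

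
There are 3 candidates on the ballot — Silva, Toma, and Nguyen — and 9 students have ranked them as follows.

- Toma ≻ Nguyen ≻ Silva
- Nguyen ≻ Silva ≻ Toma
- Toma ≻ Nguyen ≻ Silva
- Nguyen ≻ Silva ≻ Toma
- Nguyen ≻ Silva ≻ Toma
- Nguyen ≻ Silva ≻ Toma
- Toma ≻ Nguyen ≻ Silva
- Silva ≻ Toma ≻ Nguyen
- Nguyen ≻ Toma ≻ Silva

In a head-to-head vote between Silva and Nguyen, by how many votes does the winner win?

Ballots ranking Silva above Nguyen: 1.
Ballots ranking Nguyen above Silva: 8.
Nguyen wins 8–1, a margin of 7.

7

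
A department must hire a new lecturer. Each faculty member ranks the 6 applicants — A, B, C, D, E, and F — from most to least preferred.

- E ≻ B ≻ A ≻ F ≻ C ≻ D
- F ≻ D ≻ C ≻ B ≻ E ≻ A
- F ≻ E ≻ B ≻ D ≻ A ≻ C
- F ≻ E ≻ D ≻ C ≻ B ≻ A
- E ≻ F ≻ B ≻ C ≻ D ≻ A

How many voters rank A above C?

Ballots ranking A above C: 2.
Ballots ranking C above A: 3.
So 2 of 5 voters prefer A to C.

2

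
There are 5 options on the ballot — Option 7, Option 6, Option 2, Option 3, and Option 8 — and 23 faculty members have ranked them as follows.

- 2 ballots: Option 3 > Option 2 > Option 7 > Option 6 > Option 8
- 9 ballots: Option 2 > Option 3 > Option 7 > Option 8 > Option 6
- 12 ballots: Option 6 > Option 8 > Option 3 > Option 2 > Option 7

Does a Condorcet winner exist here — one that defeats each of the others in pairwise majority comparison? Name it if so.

Option 6

Head-to-head results (23 voters total):
Option 7 vs Option 6: Option 6 wins 12–11.
Option 7 vs Option 2: Option 2 wins 23–0.
Option 7 vs Option 3: Option 3 wins 23–0.
Option 7 vs Option 8: Option 8 wins 12–11.
Option 6 vs Option 2: Option 6 wins 12–11.
Option 6 vs Option 3: Option 6 wins 12–11.
Option 6 vs Option 8: Option 6 wins 14–9.
Option 2 vs Option 3: Option 3 wins 14–9.
Option 2 vs Option 8: Option 8 wins 12–11.
Option 3 vs Option 8: Option 8 wins 12–11.
Option 6 beats each rival — Option 7 (12–11), Option 2 (12–11), Option 3 (12–11), Option 8 (14–9) — so Option 6 is the Condorcet winner.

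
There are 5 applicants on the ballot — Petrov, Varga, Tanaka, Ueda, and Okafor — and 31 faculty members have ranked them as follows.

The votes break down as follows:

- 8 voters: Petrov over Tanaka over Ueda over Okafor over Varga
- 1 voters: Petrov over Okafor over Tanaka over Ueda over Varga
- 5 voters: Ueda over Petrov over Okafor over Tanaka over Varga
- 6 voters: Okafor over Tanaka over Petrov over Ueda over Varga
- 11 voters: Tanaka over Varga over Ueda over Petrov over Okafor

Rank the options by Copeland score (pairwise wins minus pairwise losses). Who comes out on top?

Tanaka

Pairwise results:
  Petrov vs Varga: Petrov wins 20–11.
  Petrov vs Tanaka: Tanaka wins 17–14.
  Petrov vs Ueda: Ueda wins 16–15.
  Petrov vs Okafor: Petrov wins 25–6.
  Varga vs Tanaka: Tanaka wins 31–0.
  Varga vs Ueda: Ueda wins 20–11.
  Varga vs Okafor: Okafor wins 20–11.
  Tanaka vs Ueda: Tanaka wins 26–5.
  Tanaka vs Okafor: Tanaka wins 19–12.
  Ueda vs Okafor: Ueda wins 24–7.
Copeland scores (wins − losses):
  Petrov: 2 − 2 = 0
  Varga: 0 − 4 = -4
  Tanaka: 4 − 0 = 4
  Ueda: 3 − 1 = 2
  Okafor: 1 − 3 = -2
Tanaka has the best Copeland score.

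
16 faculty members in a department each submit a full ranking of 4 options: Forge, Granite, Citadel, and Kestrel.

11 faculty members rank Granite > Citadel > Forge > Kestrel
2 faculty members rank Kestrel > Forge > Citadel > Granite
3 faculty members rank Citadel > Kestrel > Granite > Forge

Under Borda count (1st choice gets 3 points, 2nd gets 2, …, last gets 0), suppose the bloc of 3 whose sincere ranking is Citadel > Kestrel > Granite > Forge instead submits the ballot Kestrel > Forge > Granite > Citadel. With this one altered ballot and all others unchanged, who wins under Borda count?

Borda totals with the altered ballot: Forge 21, Granite 36, Citadel 24, Kestrel 15.
The winner is unchanged: still Granite.

Granite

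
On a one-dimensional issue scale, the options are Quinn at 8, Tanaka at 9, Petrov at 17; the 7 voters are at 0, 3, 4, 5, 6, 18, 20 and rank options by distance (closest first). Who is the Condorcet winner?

Quinn

With single-peaked preferences on a line, the Condorcet winner is the candidate closest to the median voter.
The median voter (position 5) is closest to Quinn at 8.
Check: Quinn vs Petrov — voters closer to Quinn: 5 of 7.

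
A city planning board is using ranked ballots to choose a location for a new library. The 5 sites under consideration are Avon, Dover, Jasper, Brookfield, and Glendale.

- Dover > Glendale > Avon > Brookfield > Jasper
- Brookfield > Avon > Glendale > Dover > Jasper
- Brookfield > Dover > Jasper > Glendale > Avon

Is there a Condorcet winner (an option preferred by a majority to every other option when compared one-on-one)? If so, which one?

Head-to-head results (3 voters total):
Avon vs Dover: Dover wins 2–1.
Avon vs Jasper: Avon wins 2–1.
Avon vs Brookfield: Brookfield wins 2–1.
Avon vs Glendale: Glendale wins 2–1.
Dover vs Jasper: Dover wins 3–0.
Dover vs Brookfield: Brookfield wins 2–1.
Dover vs Glendale: Dover wins 2–1.
Jasper vs Brookfield: Brookfield wins 3–0.
Jasper vs Glendale: Glendale wins 2–1.
Brookfield vs Glendale: Brookfield wins 2–1.
Brookfield beats each rival — Avon (2–1), Dover (2–1), Jasper (3–0), Glendale (2–1) — so Brookfield is the Condorcet winner.

Brookfield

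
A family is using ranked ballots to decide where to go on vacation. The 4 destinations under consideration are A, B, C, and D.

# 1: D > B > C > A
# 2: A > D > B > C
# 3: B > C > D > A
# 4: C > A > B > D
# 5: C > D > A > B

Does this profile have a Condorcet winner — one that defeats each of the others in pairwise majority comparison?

Head-to-head results (5 voters total):
A vs B: A wins 3–2.
A vs C: C wins 4–1.
A vs D: D wins 3–2.
B vs C: B wins 3–2.
B vs D: D wins 3–2.
C vs D: C wins 3–2.
No candidate beats all others: A beats B beats C beats A, a majority cycle.

No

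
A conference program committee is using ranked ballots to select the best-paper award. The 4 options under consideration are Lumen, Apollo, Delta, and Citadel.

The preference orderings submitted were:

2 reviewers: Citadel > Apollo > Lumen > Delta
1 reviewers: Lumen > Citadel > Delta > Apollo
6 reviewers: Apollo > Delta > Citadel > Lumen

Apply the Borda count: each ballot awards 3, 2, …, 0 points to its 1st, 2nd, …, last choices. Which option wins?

Borda scores:
  Lumen: 2·1 + 3 + 6·0 = 5
  Apollo: 2·2 + 0 + 6·3 = 22
  Delta: 2·0 + 1 + 6·2 = 13
  Citadel: 2·3 + 2 + 6·1 = 14
Apollo has the highest total.

Apollo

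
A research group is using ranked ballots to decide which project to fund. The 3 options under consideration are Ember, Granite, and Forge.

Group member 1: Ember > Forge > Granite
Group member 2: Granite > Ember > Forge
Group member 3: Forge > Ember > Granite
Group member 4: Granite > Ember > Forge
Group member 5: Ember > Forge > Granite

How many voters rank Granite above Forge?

2

Ballots ranking Granite above Forge: 2.
Ballots ranking Forge above Granite: 3.
So 2 of 5 voters prefer Granite to Forge.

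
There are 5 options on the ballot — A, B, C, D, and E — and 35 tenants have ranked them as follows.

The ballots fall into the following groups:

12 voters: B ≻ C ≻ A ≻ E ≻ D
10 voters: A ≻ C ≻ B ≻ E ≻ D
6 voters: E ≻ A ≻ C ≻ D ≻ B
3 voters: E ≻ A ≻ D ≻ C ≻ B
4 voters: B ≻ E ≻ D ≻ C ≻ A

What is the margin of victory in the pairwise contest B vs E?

Ballots ranking B above E: 12+10+4 = 26.
Ballots ranking E above B: 6+3 = 9.
B wins 26–9, a margin of 17.

17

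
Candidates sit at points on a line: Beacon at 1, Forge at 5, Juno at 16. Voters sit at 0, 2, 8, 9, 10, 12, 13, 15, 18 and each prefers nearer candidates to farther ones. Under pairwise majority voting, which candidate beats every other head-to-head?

With single-peaked preferences on a line, the Condorcet winner is the candidate closest to the median voter.
The median voter (position 10) is closest to Forge at 5.
Check: Forge vs Beacon — voters closer to Forge: 7 of 9.

Forge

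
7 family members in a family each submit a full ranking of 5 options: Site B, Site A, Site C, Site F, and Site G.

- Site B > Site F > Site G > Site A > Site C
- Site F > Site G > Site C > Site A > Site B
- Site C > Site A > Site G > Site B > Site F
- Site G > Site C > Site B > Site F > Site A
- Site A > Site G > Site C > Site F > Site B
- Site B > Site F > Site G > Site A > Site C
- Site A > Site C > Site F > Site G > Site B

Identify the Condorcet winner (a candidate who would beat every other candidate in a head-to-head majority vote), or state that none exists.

Head-to-head results (7 voters total):
Site B vs Site A: Site A wins 4–3.
Site B vs Site C: Site C wins 5–2.
Site B vs Site F: Site B wins 4–3.
Site B vs Site G: Site G wins 5–2.
Site A vs Site C: Site A wins 4–3.
Site A vs Site F: Site F wins 4–3.
Site A vs Site G: Site G wins 4–3.
Site C vs Site F: Site C wins 4–3.
Site C vs Site G: Site G wins 5–2.
Site F vs Site G: Site F wins 4–3.
No candidate beats all others: Site B beats Site F beats Site A beats Site B, a majority cycle.

No Condorcet winner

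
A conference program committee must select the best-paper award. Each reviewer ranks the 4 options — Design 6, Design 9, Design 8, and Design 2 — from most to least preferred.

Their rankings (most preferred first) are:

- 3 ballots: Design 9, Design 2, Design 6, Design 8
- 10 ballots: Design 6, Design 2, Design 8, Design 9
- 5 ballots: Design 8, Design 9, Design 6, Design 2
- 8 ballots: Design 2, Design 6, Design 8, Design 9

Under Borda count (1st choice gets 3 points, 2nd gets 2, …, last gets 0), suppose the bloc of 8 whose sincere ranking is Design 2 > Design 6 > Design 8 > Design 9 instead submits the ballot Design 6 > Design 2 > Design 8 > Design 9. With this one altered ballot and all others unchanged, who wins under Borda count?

Borda totals with the altered ballot: Design 6 62, Design 9 19, Design 8 33, Design 2 42.
The winner is unchanged: still Design 6.

Design 6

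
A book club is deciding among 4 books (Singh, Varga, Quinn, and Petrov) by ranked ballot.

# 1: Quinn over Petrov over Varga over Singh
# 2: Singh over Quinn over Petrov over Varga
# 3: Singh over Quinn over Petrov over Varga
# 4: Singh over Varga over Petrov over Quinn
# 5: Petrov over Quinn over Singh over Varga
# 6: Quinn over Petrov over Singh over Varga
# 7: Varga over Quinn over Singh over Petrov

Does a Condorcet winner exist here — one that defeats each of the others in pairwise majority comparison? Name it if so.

Head-to-head results (7 voters total):
Singh vs Varga: Singh wins 5–2.
Singh vs Quinn: Quinn wins 4–3.
Singh vs Petrov: Singh wins 4–3.
Varga vs Quinn: Quinn wins 5–2.
Varga vs Petrov: Petrov wins 5–2.
Quinn vs Petrov: Quinn wins 5–2.
Quinn beats each rival — Singh (4–3), Varga (5–2), Petrov (5–2) — so Quinn is the Condorcet winner.

Quinn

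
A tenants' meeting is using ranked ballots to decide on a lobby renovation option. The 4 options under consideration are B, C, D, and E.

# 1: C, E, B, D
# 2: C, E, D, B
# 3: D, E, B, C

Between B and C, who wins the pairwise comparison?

Ballots ranking B above C: 1.
Ballots ranking C above B: 2.
C wins the head-to-head, 2–1.

C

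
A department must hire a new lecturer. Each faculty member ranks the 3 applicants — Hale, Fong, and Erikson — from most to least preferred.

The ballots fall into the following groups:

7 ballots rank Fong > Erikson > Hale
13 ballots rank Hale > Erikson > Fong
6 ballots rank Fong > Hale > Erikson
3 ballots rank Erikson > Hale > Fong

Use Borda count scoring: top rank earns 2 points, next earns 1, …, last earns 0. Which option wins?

Borda scores:
  Hale: 7·0 + 13·2 + 6·1 + 3·1 = 35
  Fong: 7·2 + 13·0 + 6·2 + 3·0 = 26
  Erikson: 7·1 + 13·1 + 6·0 + 3·2 = 26
Hale has the highest total.

Hale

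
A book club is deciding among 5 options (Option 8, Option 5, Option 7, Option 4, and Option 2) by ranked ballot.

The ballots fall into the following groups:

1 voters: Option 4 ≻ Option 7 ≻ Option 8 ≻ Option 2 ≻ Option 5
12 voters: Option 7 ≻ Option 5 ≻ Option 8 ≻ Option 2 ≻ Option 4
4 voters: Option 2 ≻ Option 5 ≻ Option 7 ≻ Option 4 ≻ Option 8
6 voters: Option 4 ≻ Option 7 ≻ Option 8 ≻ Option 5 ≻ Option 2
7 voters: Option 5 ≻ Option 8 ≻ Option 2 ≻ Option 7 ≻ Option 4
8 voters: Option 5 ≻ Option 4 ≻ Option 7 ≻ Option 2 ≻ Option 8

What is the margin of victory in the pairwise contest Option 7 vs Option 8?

Ballots ranking Option 7 above Option 8: 1+12+4+6+8 = 31.
Ballots ranking Option 8 above Option 7: 7.
Option 7 wins 31–7, a margin of 24.

24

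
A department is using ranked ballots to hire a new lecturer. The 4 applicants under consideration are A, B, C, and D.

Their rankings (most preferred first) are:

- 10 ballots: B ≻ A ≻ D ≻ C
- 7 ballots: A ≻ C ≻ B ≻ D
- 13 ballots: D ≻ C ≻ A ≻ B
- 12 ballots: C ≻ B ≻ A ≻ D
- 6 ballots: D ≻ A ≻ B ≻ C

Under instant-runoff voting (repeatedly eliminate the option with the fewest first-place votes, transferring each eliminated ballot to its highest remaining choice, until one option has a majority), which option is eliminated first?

Round 1: D 19, C 12, B 10, A 7. A has the fewest and is eliminated.
Round 2: C 19, D 19, B 10. B has the fewest and is eliminated.
Round 3: D 29, C 19. D has a majority.

A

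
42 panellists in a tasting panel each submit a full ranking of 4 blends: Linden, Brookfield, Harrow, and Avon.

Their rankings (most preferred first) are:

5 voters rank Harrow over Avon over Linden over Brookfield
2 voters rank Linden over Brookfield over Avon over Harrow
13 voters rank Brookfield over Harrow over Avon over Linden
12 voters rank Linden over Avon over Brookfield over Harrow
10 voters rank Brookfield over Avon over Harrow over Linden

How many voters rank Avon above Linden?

28

Ballots ranking Avon above Linden: 5+13+10 = 28.
Ballots ranking Linden above Avon: 2+12 = 14.
So 28 of 42 voters prefer Avon to Linden.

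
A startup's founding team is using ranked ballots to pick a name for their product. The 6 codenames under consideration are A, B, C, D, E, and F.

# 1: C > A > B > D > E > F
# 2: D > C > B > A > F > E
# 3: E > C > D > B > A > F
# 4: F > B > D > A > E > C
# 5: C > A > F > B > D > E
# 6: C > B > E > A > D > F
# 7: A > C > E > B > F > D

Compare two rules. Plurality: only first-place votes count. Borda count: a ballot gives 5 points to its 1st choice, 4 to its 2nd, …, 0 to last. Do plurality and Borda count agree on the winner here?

Plurality first-place counts: A 1, B 0, C 3, D 1, E 1, F 1 → C.
Borda totals: A 20, B 20, C 27, D 15, E 13, F 10 → C.
The two rules agree on C.

Yes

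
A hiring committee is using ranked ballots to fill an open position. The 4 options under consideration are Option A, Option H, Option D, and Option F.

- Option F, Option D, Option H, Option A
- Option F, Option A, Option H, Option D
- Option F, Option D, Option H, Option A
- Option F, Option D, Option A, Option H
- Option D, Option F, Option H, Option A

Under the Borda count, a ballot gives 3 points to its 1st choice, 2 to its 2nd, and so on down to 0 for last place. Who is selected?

Borda scores:
  Option A: 0 + 2 + 0 + 1 + 0 = 3
  Option H: 1 + 1 + 1 + 0 + 1 = 4
  Option D: 2 + 0 + 2 + 2 + 3 = 9
  Option F: 3 + 3 + 3 + 3 + 2 = 14
Option F has the highest total.

Option F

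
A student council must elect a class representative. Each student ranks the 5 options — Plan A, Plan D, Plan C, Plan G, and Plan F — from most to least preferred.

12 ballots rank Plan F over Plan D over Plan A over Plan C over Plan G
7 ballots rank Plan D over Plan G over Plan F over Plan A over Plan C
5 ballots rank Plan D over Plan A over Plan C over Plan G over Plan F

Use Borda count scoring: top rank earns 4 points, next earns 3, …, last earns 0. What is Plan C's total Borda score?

Borda scores:
  Plan A: 12·2 + 7·1 + 5·3 = 46
  Plan D: 12·3 + 7·4 + 5·4 = 84
  Plan C: 12·1 + 7·0 + 5·2 = 22
  Plan G: 12·0 + 7·3 + 5·1 = 26
  Plan F: 12·4 + 7·2 + 5·0 = 62

22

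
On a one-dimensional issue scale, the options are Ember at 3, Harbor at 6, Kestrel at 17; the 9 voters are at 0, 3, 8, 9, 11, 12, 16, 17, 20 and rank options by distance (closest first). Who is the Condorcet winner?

Harbor

With single-peaked preferences on a line, the Condorcet winner is the candidate closest to the median voter.
The median voter (position 11) is closest to Harbor at 6.
Check: Harbor vs Ember — voters closer to Harbor: 7 of 9.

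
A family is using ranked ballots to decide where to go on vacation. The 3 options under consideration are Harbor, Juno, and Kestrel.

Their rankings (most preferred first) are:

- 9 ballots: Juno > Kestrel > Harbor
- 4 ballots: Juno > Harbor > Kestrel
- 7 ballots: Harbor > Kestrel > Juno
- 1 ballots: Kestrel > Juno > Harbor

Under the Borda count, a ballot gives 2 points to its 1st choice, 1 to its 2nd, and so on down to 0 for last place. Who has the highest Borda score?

Juno

Borda scores:
  Harbor: 9·0 + 4·1 + 7·2 + 0 = 18
  Juno: 9·2 + 4·2 + 7·0 + 1 = 27
  Kestrel: 9·1 + 4·0 + 7·1 + 2 = 18
Juno has the highest total.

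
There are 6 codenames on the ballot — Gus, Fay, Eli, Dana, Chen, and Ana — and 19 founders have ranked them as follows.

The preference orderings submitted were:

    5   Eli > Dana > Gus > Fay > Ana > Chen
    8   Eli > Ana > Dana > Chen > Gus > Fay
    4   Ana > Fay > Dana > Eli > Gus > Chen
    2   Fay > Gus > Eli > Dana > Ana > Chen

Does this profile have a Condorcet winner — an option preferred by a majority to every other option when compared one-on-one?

Head-to-head results (19 voters total):
Gus vs Fay: Gus wins 13–6.
Gus vs Eli: Eli wins 17–2.
Gus vs Dana: Dana wins 17–2.
Gus vs Chen: Gus wins 11–8.
Gus vs Ana: Ana wins 12–7.
Fay vs Eli: Eli wins 13–6.
Fay vs Dana: Dana wins 13–6.
Fay vs Chen: Fay wins 11–8.
Fay vs Ana: Ana wins 12–7.
Eli vs Dana: Eli wins 15–4.
Eli vs Chen: Eli wins 19–0.
Eli vs Ana: Eli wins 15–4.
Dana vs Chen: Dana wins 19–0.
Dana vs Ana: Ana wins 12–7.
Chen vs Ana: Ana wins 19–0.
Eli beats each rival — Gus (17–2), Fay (13–6), Dana (15–4), Chen (19–0), Ana (15–4) — so Eli is the Condorcet winner.

Yes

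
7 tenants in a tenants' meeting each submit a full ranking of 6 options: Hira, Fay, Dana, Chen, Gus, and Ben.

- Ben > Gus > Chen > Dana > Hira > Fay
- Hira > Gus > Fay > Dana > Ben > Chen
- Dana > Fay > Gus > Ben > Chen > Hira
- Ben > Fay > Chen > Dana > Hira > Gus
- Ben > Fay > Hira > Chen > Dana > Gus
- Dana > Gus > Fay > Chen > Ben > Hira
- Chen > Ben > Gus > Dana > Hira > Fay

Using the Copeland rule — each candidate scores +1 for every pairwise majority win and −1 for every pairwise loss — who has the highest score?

Ben

Pairwise results:
  Hira vs Fay: Fay wins 4–3.
  Hira vs Dana: Dana wins 5–2.
  Hira vs Chen: Chen wins 5–2.
  Hira vs Gus: Gus wins 4–3.
  Hira vs Ben: Ben wins 6–1.
  Fay vs Dana: Dana wins 4–3.
  Fay vs Chen: Fay wins 5–2.
  Fay vs Gus: Gus wins 4–3.
  Fay vs Ben: Ben wins 4–3.
  Dana vs Chen: Chen wins 4–3.
  Dana vs Gus: Dana wins 4–3.
  Dana vs Ben: Ben wins 4–3.
  Chen vs Gus: Gus wins 4–3.
  Chen vs Ben: Ben wins 5–2.
  Gus vs Ben: Ben wins 4–3.
Copeland scores (wins − losses):
  Hira: 0 − 5 = -5
  Fay: 2 − 3 = -1
  Dana: 3 − 2 = 1
  Chen: 2 − 3 = -1
  Gus: 3 − 2 = 1
  Ben: 5 − 0 = 5
Ben has the best Copeland score.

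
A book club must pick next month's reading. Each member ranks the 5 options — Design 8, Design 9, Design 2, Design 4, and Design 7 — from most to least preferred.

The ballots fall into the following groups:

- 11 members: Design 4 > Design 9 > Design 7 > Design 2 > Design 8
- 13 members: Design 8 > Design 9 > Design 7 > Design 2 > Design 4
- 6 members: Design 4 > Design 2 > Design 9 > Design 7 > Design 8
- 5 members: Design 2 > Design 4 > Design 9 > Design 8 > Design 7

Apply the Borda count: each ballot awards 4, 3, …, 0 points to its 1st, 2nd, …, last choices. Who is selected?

Design 9

Borda scores:
  Design 8: 11·0 + 13·4 + 6·0 + 5·1 = 57
  Design 9: 11·3 + 13·3 + 6·2 + 5·2 = 94
  Design 2: 11·1 + 13·1 + 6·3 + 5·4 = 62
  Design 4: 11·4 + 13·0 + 6·4 + 5·3 = 83
  Design 7: 11·2 + 13·2 + 6·1 + 5·0 = 54
Design 9 has the highest total.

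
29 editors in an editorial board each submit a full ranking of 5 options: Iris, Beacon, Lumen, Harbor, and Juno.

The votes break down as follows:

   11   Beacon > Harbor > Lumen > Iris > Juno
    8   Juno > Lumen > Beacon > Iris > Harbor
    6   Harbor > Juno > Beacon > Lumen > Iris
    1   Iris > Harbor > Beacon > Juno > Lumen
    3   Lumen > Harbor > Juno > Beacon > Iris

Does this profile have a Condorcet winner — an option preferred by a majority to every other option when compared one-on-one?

Head-to-head results (29 voters total):
Iris vs Beacon: Beacon wins 28–1.
Iris vs Lumen: Lumen wins 28–1.
Iris vs Harbor: Harbor wins 20–9.
Iris vs Juno: Juno wins 17–12.
Beacon vs Lumen: Beacon wins 18–11.
Beacon vs Harbor: Beacon wins 19–10.
Beacon vs Juno: Juno wins 17–12.
Lumen vs Harbor: Harbor wins 18–11.
Lumen vs Juno: Juno wins 15–14.
Harbor vs Juno: Harbor wins 21–8.
No candidate beats all others: Beacon beats Harbor beats Juno beats Beacon, a majority cycle.

No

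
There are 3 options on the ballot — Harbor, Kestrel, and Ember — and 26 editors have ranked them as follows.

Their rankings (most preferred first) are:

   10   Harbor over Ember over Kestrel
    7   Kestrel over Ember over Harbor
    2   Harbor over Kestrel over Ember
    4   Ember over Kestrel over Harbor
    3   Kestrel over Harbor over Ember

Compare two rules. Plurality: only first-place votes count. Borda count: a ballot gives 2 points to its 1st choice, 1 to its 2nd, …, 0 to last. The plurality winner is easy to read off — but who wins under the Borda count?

Harbor

Plurality first-place counts: Harbor 12, Kestrel 10, Ember 4 → Harbor.
Borda totals: Harbor 27, Kestrel 26, Ember 25 → Harbor.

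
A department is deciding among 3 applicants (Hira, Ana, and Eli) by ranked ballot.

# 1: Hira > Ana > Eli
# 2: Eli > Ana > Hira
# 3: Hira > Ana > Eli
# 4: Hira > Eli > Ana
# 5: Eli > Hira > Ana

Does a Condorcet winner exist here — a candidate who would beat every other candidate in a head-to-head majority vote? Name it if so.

Hira

Head-to-head results (5 voters total):
Hira vs Ana: Hira wins 4–1.
Hira vs Eli: Hira wins 3–2.
Ana vs Eli: Eli wins 3–2.
Hira beats each rival — Ana (4–1), Eli (3–2) — so Hira is the Condorcet winner.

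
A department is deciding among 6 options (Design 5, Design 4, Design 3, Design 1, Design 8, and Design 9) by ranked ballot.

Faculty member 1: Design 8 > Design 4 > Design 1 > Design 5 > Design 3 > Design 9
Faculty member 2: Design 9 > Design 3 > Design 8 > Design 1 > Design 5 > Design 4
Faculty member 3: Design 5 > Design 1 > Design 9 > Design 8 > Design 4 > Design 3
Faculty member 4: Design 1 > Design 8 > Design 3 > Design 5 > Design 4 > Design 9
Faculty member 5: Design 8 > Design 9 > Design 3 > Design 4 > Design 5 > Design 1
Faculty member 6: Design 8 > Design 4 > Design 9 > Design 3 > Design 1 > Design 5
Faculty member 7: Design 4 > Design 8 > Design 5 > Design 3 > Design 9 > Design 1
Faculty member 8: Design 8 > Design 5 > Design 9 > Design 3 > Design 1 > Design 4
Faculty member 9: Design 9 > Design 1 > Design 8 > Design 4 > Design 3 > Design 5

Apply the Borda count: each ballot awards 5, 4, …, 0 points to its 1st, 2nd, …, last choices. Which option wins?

Borda scores:
  Design 5: 2 + 1 + 5 + 2 + 1 + 0 + 3 + 4 + 0 = 18
  Design 4: 4 + 0 + 1 + 1 + 2 + 4 + 5 + 0 + 2 = 19
  Design 3: 1 + 4 + 0 + 3 + 3 + 2 + 2 + 2 + 1 = 18
  Design 1: 3 + 2 + 4 + 5 + 0 + 1 + 0 + 1 + 4 = 20
  Design 8: 5 + 3 + 2 + 4 + 5 + 5 + 4 + 5 + 3 = 36
  Design 9: 0 + 5 + 3 + 0 + 4 + 3 + 1 + 3 + 5 = 24
Design 8 has the highest total.

Design 8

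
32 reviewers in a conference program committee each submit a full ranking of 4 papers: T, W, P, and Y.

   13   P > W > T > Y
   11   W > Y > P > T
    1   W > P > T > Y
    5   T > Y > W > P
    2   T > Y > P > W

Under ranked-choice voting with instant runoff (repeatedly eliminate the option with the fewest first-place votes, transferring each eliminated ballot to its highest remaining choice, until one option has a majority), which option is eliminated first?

Y

Round 1: P 13, W 12, T 7, Y 0. Y has the fewest and is eliminated.
Round 2: P 13, W 12, T 7. T has the fewest and is eliminated.
Round 3: W 17, P 15. W has a majority.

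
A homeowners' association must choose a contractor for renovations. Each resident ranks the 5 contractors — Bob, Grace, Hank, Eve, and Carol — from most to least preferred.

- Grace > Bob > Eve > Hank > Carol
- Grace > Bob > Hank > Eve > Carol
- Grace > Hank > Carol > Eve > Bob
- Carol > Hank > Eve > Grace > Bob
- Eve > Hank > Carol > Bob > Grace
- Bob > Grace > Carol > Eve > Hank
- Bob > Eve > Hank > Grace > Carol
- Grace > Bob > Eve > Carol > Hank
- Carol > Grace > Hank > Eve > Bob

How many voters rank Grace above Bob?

6

Ballots ranking Grace above Bob: 6.
Ballots ranking Bob above Grace: 3.
So 6 of 9 voters prefer Grace to Bob.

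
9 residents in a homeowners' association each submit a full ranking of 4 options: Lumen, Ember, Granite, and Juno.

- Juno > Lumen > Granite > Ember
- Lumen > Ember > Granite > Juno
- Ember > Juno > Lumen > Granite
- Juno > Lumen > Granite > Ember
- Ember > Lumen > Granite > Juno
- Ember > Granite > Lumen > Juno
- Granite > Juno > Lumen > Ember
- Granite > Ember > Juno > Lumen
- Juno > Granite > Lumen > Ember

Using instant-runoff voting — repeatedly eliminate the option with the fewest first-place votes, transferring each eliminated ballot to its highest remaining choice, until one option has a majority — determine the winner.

Round 1: Ember 3, Juno 3, Granite 2, Lumen 1. Lumen has the fewest and is eliminated.
Round 2: Ember 4, Juno 3, Granite 2. Granite has the fewest and is eliminated.
Round 3: Ember 5, Juno 4. Ember has a majority.

Ember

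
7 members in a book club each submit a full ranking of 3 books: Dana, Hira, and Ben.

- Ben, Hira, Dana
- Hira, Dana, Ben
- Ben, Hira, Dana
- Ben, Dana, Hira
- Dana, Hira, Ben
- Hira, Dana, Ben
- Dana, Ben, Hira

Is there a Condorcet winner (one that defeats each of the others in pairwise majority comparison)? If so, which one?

Head-to-head results (7 voters total):
Dana vs Hira: Hira wins 4–3.
Dana vs Ben: Dana wins 4–3.
Hira vs Ben: Ben wins 4–3.
No candidate beats all others: Dana beats Ben beats Hira beats Dana, a majority cycle.

There is no Condorcet winner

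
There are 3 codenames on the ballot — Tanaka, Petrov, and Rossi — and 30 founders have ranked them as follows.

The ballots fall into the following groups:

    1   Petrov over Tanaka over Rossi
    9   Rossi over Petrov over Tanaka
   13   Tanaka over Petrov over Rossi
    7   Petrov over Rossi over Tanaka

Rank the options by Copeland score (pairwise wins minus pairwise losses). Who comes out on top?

Petrov

Pairwise results:
  Tanaka vs Petrov: Petrov wins 17–13.
  Tanaka vs Rossi: Rossi wins 16–14.
  Petrov vs Rossi: Petrov wins 21–9.
Copeland scores (wins − losses):
  Tanaka: 0 − 2 = -2
  Petrov: 2 − 0 = 2
  Rossi: 1 − 1 = 0
Petrov has the best Copeland score.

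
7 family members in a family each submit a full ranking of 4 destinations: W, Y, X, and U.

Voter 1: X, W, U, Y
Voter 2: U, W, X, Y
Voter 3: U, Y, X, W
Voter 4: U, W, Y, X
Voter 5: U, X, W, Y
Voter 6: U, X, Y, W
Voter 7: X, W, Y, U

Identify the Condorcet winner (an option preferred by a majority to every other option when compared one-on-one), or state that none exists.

Head-to-head results (7 voters total):
W vs Y: W wins 5–2.
W vs X: X wins 5–2.
W vs U: U wins 5–2.
Y vs X: X wins 5–2.
Y vs U: U wins 6–1.
X vs U: U wins 5–2.
U beats each rival — W (5–2), Y (6–1), X (5–2) — so U is the Condorcet winner.

U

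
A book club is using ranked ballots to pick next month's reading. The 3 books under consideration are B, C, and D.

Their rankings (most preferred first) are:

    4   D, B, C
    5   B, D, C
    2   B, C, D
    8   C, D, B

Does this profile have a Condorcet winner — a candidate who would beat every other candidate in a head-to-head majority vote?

No

Head-to-head results (19 voters total):
B vs C: B wins 11–8.
B vs D: D wins 12–7.
C vs D: C wins 10–9.
No candidate beats all others: B beats C beats D beats B, a majority cycle.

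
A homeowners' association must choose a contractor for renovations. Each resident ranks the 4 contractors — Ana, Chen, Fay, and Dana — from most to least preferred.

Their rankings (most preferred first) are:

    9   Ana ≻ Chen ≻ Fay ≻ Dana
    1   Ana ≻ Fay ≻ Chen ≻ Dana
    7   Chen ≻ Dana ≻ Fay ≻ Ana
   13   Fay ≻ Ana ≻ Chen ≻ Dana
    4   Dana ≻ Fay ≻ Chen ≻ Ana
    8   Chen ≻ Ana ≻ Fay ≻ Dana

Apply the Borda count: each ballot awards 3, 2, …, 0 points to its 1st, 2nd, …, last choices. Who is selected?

Borda scores:
  Ana: 9·3 + 3 + 7·0 + 13·2 + 4·0 + 8·2 = 72
  Chen: 9·2 + 1 + 7·3 + 13·1 + 4·1 + 8·3 = 81
  Fay: 9·1 + 2 + 7·1 + 13·3 + 4·2 + 8·1 = 73
  Dana: 9·0 + 0 + 7·2 + 13·0 + 4·3 + 8·0 = 26
Chen has the highest total.

Chen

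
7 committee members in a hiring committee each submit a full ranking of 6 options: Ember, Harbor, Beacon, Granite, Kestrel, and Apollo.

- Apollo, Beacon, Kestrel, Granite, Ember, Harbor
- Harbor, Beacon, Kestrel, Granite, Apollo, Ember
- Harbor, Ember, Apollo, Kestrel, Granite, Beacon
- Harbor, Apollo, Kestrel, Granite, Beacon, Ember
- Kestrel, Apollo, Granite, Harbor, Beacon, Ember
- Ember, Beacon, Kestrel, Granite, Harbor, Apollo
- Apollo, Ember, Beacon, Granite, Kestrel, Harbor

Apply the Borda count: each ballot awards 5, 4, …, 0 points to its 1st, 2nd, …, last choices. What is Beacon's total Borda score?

Borda scores:
  Ember: 1 + 0 + 4 + 0 + 0 + 5 + 4 = 14
  Harbor: 0 + 5 + 5 + 5 + 2 + 1 + 0 = 18
  Beacon: 4 + 4 + 0 + 1 + 1 + 4 + 3 = 17
  Granite: 2 + 2 + 1 + 2 + 3 + 2 + 2 = 14
  Kestrel: 3 + 3 + 2 + 3 + 5 + 3 + 1 = 20
  Apollo: 5 + 1 + 3 + 4 + 4 + 0 + 5 = 22

17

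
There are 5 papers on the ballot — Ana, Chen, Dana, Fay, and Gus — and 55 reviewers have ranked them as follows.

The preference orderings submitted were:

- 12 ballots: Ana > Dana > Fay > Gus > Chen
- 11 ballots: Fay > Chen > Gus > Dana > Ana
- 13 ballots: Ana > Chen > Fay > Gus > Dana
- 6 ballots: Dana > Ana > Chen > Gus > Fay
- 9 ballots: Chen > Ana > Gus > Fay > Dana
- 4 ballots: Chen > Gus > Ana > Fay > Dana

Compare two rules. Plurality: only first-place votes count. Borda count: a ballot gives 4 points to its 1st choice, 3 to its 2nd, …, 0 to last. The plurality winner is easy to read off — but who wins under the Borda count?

Ana

Plurality first-place counts: Ana 25, Chen 13, Dana 6, Fay 11, Gus 0 → Ana.
Borda totals: Ana 153, Chen 136, Dana 71, Fay 107, Gus 83 → Ana.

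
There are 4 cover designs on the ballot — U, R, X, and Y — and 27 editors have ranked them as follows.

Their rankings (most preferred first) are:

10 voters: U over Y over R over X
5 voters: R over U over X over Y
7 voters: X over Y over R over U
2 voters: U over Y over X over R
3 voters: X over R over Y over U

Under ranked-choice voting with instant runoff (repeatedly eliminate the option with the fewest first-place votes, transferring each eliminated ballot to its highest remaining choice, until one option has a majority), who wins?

U

Round 1: U 12, X 10, R 5, Y 0. Y has the fewest and is eliminated.
Round 2: U 12, X 10, R 5. R has the fewest and is eliminated.
Round 3: U 17, X 10. U has a majority.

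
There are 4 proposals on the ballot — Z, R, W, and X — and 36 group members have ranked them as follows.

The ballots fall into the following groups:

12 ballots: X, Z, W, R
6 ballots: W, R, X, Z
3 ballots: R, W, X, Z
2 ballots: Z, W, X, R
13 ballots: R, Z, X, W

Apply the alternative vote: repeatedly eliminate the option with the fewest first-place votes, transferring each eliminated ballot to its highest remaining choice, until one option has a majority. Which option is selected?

R

Round 1: R 16, X 12, W 6, Z 2. Z has the fewest and is eliminated.
Round 2: R 16, X 12, W 8. W has the fewest and is eliminated.
Round 3: R 22, X 14. R has a majority.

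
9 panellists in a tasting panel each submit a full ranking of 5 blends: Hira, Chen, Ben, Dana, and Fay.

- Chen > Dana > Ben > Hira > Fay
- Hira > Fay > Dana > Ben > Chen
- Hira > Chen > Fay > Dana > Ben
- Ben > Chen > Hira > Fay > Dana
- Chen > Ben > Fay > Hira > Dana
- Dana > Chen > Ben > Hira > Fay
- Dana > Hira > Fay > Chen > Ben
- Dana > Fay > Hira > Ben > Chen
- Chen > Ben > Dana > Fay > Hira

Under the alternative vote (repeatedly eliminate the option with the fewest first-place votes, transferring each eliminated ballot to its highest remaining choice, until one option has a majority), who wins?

Chen

Round 1: Chen 3, Dana 3, Hira 2, Ben 1, Fay 0. Fay has the fewest and is eliminated.
Round 2: Chen 3, Dana 3, Hira 2, Ben 1. Ben has the fewest and is eliminated.
Round 3: Chen 4, Dana 3, Hira 2. Hira has the fewest and is eliminated.
Round 4: Chen 5, Dana 4. Chen has a majority.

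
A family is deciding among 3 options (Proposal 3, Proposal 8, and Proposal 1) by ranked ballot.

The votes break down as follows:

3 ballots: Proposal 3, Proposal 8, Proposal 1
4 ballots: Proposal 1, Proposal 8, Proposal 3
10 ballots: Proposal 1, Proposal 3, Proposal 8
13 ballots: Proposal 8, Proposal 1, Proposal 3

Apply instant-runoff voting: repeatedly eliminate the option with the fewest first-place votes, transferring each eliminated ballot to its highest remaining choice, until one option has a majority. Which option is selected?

Proposal 8

Round 1: Proposal 1 14, Proposal 8 13, Proposal 3 3. Proposal 3 has the fewest and is eliminated.
Round 2: Proposal 8 16, Proposal 1 14. Proposal 8 has a majority.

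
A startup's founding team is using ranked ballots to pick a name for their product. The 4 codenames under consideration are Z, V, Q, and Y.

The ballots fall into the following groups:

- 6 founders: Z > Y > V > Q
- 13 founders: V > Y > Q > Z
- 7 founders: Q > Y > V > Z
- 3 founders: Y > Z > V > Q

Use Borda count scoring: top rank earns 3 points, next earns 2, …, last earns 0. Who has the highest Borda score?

Borda scores:
  Z: 6·3 + 13·0 + 7·0 + 3·2 = 24
  V: 6·1 + 13·3 + 7·1 + 3·1 = 55
  Q: 6·0 + 13·1 + 7·3 + 3·0 = 34
  Y: 6·2 + 13·2 + 7·2 + 3·3 = 61
Y has the highest total.

Y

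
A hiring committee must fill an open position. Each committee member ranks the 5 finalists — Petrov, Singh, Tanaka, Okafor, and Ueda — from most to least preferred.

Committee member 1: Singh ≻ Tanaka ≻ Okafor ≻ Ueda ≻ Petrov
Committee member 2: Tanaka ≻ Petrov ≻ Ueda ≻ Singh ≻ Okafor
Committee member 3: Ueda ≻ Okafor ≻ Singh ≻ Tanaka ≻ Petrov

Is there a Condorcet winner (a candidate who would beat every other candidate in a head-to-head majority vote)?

Head-to-head results (3 voters total):
Petrov vs Singh: Singh wins 2–1.
Petrov vs Tanaka: Tanaka wins 3–0.
Petrov vs Okafor: Okafor wins 2–1.
Petrov vs Ueda: Ueda wins 2–1.
Singh vs Tanaka: Singh wins 2–1.
Singh vs Okafor: Singh wins 2–1.
Singh vs Ueda: Ueda wins 2–1.
Tanaka vs Okafor: Tanaka wins 2–1.
Tanaka vs Ueda: Tanaka wins 2–1.
Okafor vs Ueda: Ueda wins 2–1.
No candidate beats all others: Singh beats Tanaka beats Ueda beats Singh, a majority cycle.

No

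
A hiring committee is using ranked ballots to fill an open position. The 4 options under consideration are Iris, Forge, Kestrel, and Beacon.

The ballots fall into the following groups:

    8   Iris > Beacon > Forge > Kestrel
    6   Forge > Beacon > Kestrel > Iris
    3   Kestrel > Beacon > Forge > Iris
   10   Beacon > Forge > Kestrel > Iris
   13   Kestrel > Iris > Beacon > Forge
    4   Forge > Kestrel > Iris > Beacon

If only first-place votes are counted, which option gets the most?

Kestrel

First-place vote totals:
  Iris: 8
  Forge: 10
  Kestrel: 16
  Beacon: 10
Kestrel has the most first-place votes.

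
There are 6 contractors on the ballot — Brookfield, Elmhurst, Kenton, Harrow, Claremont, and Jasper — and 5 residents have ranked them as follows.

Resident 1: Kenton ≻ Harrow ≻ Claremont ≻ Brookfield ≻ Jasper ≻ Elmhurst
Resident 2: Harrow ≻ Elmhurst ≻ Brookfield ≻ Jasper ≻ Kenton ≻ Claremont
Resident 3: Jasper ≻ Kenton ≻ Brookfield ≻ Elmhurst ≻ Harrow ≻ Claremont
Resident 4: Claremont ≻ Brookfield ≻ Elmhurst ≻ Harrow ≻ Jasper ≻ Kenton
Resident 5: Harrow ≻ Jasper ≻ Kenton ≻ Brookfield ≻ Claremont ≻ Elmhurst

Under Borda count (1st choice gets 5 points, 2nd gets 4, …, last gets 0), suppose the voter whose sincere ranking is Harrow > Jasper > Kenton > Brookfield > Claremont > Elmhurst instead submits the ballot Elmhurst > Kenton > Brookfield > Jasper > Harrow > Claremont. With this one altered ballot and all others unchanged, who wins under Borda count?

Brookfield

Borda totals with the altered ballot: Brookfield 15, Elmhurst 14, Kenton 14, Harrow 13, Claremont 8, Jasper 11.
The switch changes the winner from Harrow to Brookfield.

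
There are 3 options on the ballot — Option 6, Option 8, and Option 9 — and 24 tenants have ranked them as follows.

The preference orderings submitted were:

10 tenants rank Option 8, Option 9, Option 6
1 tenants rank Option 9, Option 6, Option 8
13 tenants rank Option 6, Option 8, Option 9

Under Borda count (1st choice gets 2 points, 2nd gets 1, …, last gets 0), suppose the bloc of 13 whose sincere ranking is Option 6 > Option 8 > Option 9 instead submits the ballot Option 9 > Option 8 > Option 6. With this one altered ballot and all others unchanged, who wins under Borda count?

Option 9

Borda totals with the altered ballot: Option 6 1, Option 8 33, Option 9 38.
The switch changes the winner from Option 8 to Option 9.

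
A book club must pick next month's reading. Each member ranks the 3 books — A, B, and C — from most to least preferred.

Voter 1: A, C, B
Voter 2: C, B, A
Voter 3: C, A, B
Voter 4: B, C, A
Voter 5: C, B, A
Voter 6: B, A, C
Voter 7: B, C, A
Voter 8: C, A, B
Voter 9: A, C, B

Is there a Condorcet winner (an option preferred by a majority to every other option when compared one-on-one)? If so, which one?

C

Head-to-head results (9 voters total):
A vs B: B wins 5–4.
A vs C: C wins 6–3.
B vs C: C wins 6–3.
C beats each rival — A (6–3), B (6–3) — so C is the Condorcet winner.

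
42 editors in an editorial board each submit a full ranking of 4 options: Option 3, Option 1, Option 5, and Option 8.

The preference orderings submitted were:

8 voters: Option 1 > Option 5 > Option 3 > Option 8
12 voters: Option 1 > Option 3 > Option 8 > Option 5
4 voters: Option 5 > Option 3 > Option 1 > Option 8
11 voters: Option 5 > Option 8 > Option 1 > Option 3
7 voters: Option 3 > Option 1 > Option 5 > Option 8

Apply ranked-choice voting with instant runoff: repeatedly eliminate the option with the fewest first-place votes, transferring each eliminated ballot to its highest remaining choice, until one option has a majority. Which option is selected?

Round 1: Option 1 20, Option 5 15, Option 3 7, Option 8 0. Option 8 has the fewest and is eliminated.
Round 2: Option 1 20, Option 5 15, Option 3 7. Option 3 has the fewest and is eliminated.
Round 3: Option 1 27, Option 5 15. Option 1 has a majority.

Option 1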